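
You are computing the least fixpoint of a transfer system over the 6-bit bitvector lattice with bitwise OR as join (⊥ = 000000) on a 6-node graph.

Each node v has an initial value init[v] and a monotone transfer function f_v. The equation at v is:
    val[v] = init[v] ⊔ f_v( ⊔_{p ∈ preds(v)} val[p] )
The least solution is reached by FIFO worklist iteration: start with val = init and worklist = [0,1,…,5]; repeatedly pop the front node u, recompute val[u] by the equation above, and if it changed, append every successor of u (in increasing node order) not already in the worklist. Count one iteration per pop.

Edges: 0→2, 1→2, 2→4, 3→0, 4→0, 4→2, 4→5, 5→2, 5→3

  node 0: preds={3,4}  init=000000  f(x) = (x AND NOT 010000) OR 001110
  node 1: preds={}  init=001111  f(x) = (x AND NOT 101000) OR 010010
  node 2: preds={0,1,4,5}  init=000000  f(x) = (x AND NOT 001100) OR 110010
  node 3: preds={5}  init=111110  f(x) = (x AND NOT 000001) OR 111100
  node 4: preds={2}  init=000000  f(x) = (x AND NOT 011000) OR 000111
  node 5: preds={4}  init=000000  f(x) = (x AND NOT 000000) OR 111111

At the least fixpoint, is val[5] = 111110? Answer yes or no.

no

Trace (9 dequeues):
  [1] u=0 | in 111110 | out 101110 | prev 000000 | push {}
  [2] u=1 | in 000000 | out 011111 | prev 001111 | push {}
  [3] u=2 | in 111111 | out 110011 | prev 000000 | push {}
  [4] u=3 | in 000000 | out 111110 | ==
  [5] u=4 | in 110011 | out 100111 | prev 000000 | push {0,2}
  [6] u=5 | in 100111 | out 111111 | prev 000000 | push {3}
  [7] u=0 | in 111111 | out 101111 | prev 101110 | push {}
  [8] u=2 | in 111111 | out 110011 | ==
  [9] u=3 | in 111111 | out 111110 | ==

Converged values:
  [0] 101111
  [1] 011111
  [2] 110011
  [3] 111110
  [4] 100111
  [5] 111111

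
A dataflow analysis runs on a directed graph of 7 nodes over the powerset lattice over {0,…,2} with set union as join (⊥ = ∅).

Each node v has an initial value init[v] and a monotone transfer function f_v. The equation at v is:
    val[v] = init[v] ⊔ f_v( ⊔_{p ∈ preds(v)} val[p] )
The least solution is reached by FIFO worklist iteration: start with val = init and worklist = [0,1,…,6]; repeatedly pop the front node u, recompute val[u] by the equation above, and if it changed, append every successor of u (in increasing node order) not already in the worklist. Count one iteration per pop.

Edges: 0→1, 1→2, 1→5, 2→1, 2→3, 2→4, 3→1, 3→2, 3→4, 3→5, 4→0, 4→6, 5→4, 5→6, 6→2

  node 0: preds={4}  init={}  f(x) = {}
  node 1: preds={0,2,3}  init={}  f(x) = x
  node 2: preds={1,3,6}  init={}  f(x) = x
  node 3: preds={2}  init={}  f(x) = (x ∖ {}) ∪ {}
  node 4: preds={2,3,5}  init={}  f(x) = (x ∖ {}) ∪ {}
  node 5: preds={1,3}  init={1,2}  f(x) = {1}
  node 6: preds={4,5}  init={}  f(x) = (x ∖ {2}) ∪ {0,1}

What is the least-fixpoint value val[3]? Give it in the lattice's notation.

Trace (17 dequeues):
  [1] u=0 | in {} | out {} | ==
  [2] u=1 | in {} | out {} | ==
  [3] u=2 | in {} | out {} | ==
  [4] u=3 | in {} | out {} | ==
  [5] u=4 | in {1,2} | out {1,2} | prev {} | push {0}
  [6] u=5 | in {} | out {1,2} | ==
  [7] u=6 | in {1,2} | out {0,1} | prev {} | push {2}
  [8] u=0 | in {1,2} | out {} | ==
  [9] u=2 | in {0,1} | out {0,1} | prev {} | push {1,3,4}
  [10] u=1 | in {0,1} | out {0,1} | prev {} | push {2,5}
  [11] u=3 | in {0,1} | out {0,1} | prev {} | push {1}
  [12] u=4 | in {0,1,2} | out {0,1,2} | prev {1,2} | push {0,6}
  [13] u=2 | in {0,1} | out {0,1} | ==
  [14] u=5 | in {0,1} | out {1,2} | ==
  [15] u=1 | in {0,1} | out {0,1} | ==
  [16] u=0 | in {0,1,2} | out {} | ==
  [17] u=6 | in {0,1,2} | out {0,1} | ==

Converged values:
  [0] {}
  [1] {0,1}
  [2] {0,1}
  [3] {0,1}
  [4] {0,1,2}
  [5] {1,2}
  [6] {0,1}

{0,1}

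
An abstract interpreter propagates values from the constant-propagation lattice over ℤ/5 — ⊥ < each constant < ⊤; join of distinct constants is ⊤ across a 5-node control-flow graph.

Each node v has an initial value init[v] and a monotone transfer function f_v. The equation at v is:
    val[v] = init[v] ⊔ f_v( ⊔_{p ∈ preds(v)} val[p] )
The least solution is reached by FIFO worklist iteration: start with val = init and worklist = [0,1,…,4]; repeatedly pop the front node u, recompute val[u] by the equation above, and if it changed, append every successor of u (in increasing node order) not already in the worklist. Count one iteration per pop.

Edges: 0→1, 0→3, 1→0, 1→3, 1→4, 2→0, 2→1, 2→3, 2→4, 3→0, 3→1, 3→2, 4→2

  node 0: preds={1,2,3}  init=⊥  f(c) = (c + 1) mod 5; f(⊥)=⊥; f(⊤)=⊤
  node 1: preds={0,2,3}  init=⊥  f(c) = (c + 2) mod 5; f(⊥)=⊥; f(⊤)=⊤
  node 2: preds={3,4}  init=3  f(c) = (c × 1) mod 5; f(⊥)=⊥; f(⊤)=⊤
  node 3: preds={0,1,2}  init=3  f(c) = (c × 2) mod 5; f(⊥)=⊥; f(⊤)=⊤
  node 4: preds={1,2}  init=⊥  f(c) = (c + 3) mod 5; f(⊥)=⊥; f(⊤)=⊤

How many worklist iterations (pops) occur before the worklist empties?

12

Iteration log — 12 steps:
  step 1. node 0  ⊔preds=3  new=4  old=⊥  +wl: 
  step 2. node 1  ⊔preds=⊤  new=⊤  old=⊥  +wl: 0
  step 3. node 2  ⊔preds=3  new=3  stable
  step 4. node 3  ⊔preds=⊤  new=⊤  old=3  +wl: 1,2
  step 5. node 4  ⊔preds=⊤  new=⊤  old=⊥  +wl: 
  step 6. node 0  ⊔preds=⊤  new=⊤  old=4  +wl: 3
  step 7. node 1  ⊔preds=⊤  new=⊤  stable
  step 8. node 2  ⊔preds=⊤  new=⊤  old=3  +wl: 0,1,4
  step 9. node 3  ⊔preds=⊤  new=⊤  stable
  step 10. node 0  ⊔preds=⊤  new=⊤  stable
  step 11. node 1  ⊔preds=⊤  new=⊤  stable
  step 12. node 4  ⊔preds=⊤  new=⊤  stable

Least fixpoint reached:
  node 0: ⊤
  node 1: ⊤
  node 2: ⊤
  node 3: ⊤
  node 4: ⊤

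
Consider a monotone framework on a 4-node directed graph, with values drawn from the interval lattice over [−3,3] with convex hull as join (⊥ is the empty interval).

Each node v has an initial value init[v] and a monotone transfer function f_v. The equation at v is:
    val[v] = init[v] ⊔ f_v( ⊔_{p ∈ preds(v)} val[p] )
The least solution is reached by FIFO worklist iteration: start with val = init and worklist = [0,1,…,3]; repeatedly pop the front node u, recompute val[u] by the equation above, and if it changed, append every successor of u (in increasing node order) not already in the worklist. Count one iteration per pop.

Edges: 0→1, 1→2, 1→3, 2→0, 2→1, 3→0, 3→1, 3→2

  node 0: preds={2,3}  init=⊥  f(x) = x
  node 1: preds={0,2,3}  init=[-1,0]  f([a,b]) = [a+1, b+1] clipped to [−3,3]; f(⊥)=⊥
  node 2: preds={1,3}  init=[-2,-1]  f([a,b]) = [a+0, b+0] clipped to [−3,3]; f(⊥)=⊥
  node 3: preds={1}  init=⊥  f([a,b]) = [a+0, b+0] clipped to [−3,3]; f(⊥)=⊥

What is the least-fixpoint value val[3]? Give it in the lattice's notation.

Worklist (19 pops):
  #1 pop 0: in=[-2,-1] → [-2,-1] (was ⊥); enqueue []
  #2 pop 1: in=[-2,-1] → [-1,0] (no change)
  #3 pop 2: in=[-1,0] → [-2,0] (was [-2,-1]); enqueue [0,1]
  #4 pop 3: in=[-1,0] → [-1,0] (was ⊥); enqueue [2]
  #5 pop 0: in=[-2,0] → [-2,0] (was [-2,-1]); enqueue []
  #6 pop 1: in=[-2,0] → [-1,1] (was [-1,0]); enqueue [3]
  #7 pop 2: in=[-1,1] → [-2,1] (was [-2,0]); enqueue [0,1]
  #8 pop 3: in=[-1,1] → [-1,1] (was [-1,0]); enqueue [2]
  #9 pop 0: in=[-2,1] → [-2,1] (was [-2,0]); enqueue []
  #10 pop 1: in=[-2,1] → [-1,2] (was [-1,1]); enqueue [3]
  #11 pop 2: in=[-1,2] → [-2,2] (was [-2,1]); enqueue [0,1]
  #12 pop 3: in=[-1,2] → [-1,2] (was [-1,1]); enqueue [2]
  #13 pop 0: in=[-2,2] → [-2,2] (was [-2,1]); enqueue []
  #14 pop 1: in=[-2,2] → [-1,3] (was [-1,2]); enqueue [3]
  #15 pop 2: in=[-1,3] → [-2,3] (was [-2,2]); enqueue [0,1]
  #16 pop 3: in=[-1,3] → [-1,3] (was [-1,2]); enqueue [2]
  #17 pop 0: in=[-2,3] → [-2,3] (was [-2,2]); enqueue []
  #18 pop 1: in=[-2,3] → [-1,3] (no change)
  #19 pop 2: in=[-1,3] → [-2,3] (no change)

Fixpoint:
  val[0] = [-2,3]
  val[1] = [-1,3]
  val[2] = [-2,3]
  val[3] = [-1,3]

[-1,3]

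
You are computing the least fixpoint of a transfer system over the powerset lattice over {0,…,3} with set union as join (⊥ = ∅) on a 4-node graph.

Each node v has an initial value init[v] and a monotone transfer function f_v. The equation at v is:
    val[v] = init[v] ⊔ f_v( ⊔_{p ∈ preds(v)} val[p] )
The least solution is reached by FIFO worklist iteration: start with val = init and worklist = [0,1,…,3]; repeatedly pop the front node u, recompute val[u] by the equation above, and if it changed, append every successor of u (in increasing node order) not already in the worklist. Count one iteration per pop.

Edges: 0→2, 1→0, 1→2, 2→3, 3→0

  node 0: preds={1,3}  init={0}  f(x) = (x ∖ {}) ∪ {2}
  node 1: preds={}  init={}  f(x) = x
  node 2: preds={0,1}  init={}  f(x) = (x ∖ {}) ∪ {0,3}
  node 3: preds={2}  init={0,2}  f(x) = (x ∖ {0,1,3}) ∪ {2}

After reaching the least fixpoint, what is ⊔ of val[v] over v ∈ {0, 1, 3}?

Worklist (4 pops):
  #1 pop 0: in={0,2} → {0,2} (was {0}); enqueue []
  #2 pop 1: in={} → {} (no change)
  #3 pop 2: in={0,2} → {0,2,3} (was {}); enqueue []
  #4 pop 3: in={0,2,3} → {0,2} (no change)

Fixpoint:
  val[0] = {0,2}
  val[1] = {}
  val[2] = {0,2,3}
  val[3] = {0,2}

{0,2}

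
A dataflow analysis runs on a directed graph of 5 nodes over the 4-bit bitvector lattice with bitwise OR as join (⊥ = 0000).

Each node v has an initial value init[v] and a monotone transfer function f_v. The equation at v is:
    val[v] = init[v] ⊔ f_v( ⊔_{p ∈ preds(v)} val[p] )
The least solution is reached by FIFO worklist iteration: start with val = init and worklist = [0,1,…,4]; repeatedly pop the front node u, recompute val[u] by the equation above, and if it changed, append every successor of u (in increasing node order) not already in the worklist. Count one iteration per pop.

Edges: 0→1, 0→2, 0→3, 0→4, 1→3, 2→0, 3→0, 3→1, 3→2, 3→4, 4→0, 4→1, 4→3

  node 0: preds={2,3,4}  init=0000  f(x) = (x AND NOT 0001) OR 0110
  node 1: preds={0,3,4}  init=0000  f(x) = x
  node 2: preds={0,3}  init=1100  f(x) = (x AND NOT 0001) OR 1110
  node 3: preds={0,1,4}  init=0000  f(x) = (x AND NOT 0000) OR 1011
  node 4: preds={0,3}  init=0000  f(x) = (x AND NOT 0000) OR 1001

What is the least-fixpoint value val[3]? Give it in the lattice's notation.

Trace (9 dequeues):
  [1] u=0 | in 1100 | out 1110 | prev 0000 | push {}
  [2] u=1 | in 1110 | out 1110 | prev 0000 | push {}
  [3] u=2 | in 1110 | out 1110 | prev 1100 | push {0}
  [4] u=3 | in 1110 | out 1111 | prev 0000 | push {1,2}
  [5] u=4 | in 1111 | out 1111 | prev 0000 | push {3}
  [6] u=0 | in 1111 | out 1110 | ==
  [7] u=1 | in 1111 | out 1111 | prev 1110 | push {}
  [8] u=2 | in 1111 | out 1110 | ==
  [9] u=3 | in 1111 | out 1111 | ==

Converged values:
  [0] 1110
  [1] 1111
  [2] 1110
  [3] 1111
  [4] 1111

1111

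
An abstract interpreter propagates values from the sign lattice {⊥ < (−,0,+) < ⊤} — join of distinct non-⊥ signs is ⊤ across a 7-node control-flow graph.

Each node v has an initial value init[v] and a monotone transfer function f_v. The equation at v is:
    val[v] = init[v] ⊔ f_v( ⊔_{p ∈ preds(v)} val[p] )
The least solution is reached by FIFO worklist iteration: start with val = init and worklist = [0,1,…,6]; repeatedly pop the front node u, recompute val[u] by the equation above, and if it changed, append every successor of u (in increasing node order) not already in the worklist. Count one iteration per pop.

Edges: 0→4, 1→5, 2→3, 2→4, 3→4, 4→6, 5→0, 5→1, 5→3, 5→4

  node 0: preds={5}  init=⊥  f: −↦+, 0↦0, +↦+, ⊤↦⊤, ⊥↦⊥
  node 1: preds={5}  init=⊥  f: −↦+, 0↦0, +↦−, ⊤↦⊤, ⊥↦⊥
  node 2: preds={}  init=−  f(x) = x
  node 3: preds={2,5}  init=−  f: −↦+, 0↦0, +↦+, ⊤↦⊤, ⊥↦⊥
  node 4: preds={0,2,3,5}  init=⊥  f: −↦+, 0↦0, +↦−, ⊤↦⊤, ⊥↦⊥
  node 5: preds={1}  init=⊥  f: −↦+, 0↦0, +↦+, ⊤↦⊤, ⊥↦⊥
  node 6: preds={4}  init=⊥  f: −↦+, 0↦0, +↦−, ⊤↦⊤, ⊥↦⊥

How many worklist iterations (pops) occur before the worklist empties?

Trace (7 dequeues):
  [1] u=0 | in ⊥ | out ⊥ | ==
  [2] u=1 | in ⊥ | out ⊥ | ==
  [3] u=2 | in ⊥ | out − | ==
  [4] u=3 | in − | out ⊤ | prev − | push {}
  [5] u=4 | in ⊤ | out ⊤ | prev ⊥ | push {}
  [6] u=5 | in ⊥ | out ⊥ | ==
  [7] u=6 | in ⊤ | out ⊤ | prev ⊥ | push {}

Converged values:
  [0] ⊥
  [1] ⊥
  [2] −
  [3] ⊤
  [4] ⊤
  [5] ⊥
  [6] ⊤

7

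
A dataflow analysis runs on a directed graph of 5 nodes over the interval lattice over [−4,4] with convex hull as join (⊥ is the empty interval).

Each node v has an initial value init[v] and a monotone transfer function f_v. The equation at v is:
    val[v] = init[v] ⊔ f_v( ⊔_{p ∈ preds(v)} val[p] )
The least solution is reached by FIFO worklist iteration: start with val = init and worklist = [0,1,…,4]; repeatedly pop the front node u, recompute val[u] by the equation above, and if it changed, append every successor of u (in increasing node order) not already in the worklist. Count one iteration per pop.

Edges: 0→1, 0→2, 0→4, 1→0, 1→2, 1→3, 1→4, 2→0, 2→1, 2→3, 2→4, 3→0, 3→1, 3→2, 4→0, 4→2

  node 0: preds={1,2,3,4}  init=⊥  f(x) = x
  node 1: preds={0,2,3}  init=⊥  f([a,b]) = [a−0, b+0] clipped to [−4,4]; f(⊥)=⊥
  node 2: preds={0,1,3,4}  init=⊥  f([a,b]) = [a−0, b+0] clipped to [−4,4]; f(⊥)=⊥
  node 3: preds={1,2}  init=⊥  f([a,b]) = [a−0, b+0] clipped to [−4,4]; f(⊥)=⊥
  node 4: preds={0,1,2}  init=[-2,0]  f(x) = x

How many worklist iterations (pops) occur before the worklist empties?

Iteration log — 8 steps:
  step 1. node 0  ⊔preds=[-2,0]  new=[-2,0]  old=⊥  +wl: 
  step 2. node 1  ⊔preds=[-2,0]  new=[-2,0]  old=⊥  +wl: 0
  step 3. node 2  ⊔preds=[-2,0]  new=[-2,0]  old=⊥  +wl: 1
  step 4. node 3  ⊔preds=[-2,0]  new=[-2,0]  old=⊥  +wl: 2
  step 5. node 4  ⊔preds=[-2,0]  new=[-2,0]  stable
  step 6. node 0  ⊔preds=[-2,0]  new=[-2,0]  stable
  step 7. node 1  ⊔preds=[-2,0]  new=[-2,0]  stable
  step 8. node 2  ⊔preds=[-2,0]  new=[-2,0]  stable

Least fixpoint reached:
  node 0: [-2,0]
  node 1: [-2,0]
  node 2: [-2,0]
  node 3: [-2,0]
  node 4: [-2,0]

8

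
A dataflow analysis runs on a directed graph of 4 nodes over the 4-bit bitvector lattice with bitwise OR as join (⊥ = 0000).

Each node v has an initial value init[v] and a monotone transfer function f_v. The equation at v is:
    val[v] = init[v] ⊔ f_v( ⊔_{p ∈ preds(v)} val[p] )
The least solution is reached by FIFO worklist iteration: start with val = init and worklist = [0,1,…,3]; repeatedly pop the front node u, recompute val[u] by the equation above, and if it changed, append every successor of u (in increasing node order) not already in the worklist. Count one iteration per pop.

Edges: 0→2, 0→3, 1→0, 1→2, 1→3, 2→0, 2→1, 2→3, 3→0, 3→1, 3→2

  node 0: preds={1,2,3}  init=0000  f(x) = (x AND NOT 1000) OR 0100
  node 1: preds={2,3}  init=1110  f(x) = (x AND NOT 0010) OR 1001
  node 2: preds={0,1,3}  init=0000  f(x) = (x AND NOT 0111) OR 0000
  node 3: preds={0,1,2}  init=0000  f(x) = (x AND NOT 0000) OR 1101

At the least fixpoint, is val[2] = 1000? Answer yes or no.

yes

Trace (8 dequeues):
  [1] u=0 | in 1110 | out 0110 | prev 0000 | push {}
  [2] u=1 | in 0000 | out 1111 | prev 1110 | push {0}
  [3] u=2 | in 1111 | out 1000 | prev 0000 | push {1}
  [4] u=3 | in 1111 | out 1111 | prev 0000 | push {2}
  [5] u=0 | in 1111 | out 0111 | prev 0110 | push {3}
  [6] u=1 | in 1111 | out 1111 | ==
  [7] u=2 | in 1111 | out 1000 | ==
  [8] u=3 | in 1111 | out 1111 | ==

Converged values:
  [0] 0111
  [1] 1111
  [2] 1000
  [3] 1111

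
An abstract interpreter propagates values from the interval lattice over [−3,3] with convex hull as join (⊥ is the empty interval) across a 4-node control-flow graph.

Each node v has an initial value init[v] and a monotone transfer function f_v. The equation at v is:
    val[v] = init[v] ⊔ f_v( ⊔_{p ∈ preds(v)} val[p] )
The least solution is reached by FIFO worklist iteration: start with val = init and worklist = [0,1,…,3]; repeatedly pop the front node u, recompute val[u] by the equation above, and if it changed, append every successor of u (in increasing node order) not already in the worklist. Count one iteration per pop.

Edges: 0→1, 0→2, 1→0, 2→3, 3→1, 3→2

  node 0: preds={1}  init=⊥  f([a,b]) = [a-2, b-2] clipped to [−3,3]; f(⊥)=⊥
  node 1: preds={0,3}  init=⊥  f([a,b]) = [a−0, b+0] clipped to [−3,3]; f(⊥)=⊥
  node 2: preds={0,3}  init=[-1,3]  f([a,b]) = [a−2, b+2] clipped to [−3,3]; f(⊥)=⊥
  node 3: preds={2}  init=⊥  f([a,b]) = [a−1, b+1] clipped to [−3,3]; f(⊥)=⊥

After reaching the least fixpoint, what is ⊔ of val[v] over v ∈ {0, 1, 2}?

[-3,3]

Iteration log — 11 steps:
  step 1. node 0  ⊔preds=⊥  new=⊥  stable
  step 2. node 1  ⊔preds=⊥  new=⊥  stable
  step 3. node 2  ⊔preds=⊥  new=[-1,3]  stable
  step 4. node 3  ⊔preds=[-1,3]  new=[-2,3]  old=⊥  +wl: 1,2
  step 5. node 1  ⊔preds=[-2,3]  new=[-2,3]  old=⊥  +wl: 0
  step 6. node 2  ⊔preds=[-2,3]  new=[-3,3]  old=[-1,3]  +wl: 3
  step 7. node 0  ⊔preds=[-2,3]  new=[-3,1]  old=⊥  +wl: 1,2
  step 8. node 3  ⊔preds=[-3,3]  new=[-3,3]  old=[-2,3]  +wl: 
  step 9. node 1  ⊔preds=[-3,3]  new=[-3,3]  old=[-2,3]  +wl: 0
  step 10. node 2  ⊔preds=[-3,3]  new=[-3,3]  stable
  step 11. node 0  ⊔preds=[-3,3]  new=[-3,1]  stable

Least fixpoint reached:
  node 0: [-3,1]
  node 1: [-3,3]
  node 2: [-3,3]
  node 3: [-3,3]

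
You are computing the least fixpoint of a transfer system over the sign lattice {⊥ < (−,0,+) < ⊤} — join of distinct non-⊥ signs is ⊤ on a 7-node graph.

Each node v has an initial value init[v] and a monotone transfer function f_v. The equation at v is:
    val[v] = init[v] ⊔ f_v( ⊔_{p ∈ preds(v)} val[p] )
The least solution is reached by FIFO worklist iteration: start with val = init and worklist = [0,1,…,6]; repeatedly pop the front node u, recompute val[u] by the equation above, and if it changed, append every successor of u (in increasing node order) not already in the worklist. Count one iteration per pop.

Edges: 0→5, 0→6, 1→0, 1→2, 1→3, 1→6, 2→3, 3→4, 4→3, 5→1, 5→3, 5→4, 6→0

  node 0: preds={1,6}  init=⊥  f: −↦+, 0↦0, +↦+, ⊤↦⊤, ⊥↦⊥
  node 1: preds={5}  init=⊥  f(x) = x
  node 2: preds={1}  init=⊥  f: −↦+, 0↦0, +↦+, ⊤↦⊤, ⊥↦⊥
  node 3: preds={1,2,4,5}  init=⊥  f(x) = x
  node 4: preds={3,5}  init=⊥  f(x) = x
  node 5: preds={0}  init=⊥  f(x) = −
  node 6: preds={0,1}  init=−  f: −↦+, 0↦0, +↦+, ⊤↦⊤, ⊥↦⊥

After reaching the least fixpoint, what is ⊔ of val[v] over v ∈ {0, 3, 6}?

Worklist (17 pops):
  #1 pop 0: in=− → + (was ⊥); enqueue []
  #2 pop 1: in=⊥ → ⊥ (no change)
  #3 pop 2: in=⊥ → ⊥ (no change)
  #4 pop 3: in=⊥ → ⊥ (no change)
  #5 pop 4: in=⊥ → ⊥ (no change)
  #6 pop 5: in=+ → − (was ⊥); enqueue [1,3,4]
  #7 pop 6: in=+ → ⊤ (was −); enqueue [0]
  #8 pop 1: in=− → − (was ⊥); enqueue [2,6]
  #9 pop 3: in=− → − (was ⊥); enqueue []
  #10 pop 4: in=− → − (was ⊥); enqueue [3]
  #11 pop 0: in=⊤ → ⊤ (was +); enqueue [5]
  #12 pop 2: in=− → + (was ⊥); enqueue []
  #13 pop 6: in=⊤ → ⊤ (no change)
  #14 pop 3: in=⊤ → ⊤ (was −); enqueue [4]
  #15 pop 5: in=⊤ → − (no change)
  #16 pop 4: in=⊤ → ⊤ (was −); enqueue [3]
  #17 pop 3: in=⊤ → ⊤ (no change)

Fixpoint:
  val[0] = ⊤
  val[1] = −
  val[2] = +
  val[3] = ⊤
  val[4] = ⊤
  val[5] = −
  val[6] = ⊤

⊤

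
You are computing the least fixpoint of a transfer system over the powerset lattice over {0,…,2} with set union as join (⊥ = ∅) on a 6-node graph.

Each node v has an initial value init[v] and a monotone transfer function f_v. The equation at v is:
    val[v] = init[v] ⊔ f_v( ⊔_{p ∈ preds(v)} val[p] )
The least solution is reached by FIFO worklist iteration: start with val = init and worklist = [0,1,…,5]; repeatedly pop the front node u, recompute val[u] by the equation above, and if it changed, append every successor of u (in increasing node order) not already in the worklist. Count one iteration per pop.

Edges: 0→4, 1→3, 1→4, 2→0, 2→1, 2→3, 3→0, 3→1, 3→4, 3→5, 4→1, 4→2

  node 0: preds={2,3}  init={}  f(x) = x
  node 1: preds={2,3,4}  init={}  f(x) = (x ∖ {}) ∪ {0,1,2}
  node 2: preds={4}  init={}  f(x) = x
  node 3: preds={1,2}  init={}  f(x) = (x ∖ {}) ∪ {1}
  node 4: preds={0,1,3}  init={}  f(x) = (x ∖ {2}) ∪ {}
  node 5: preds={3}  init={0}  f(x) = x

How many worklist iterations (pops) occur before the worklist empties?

Iteration log — 13 steps:
  step 1. node 0  ⊔preds={}  new={}  stable
  step 2. node 1  ⊔preds={}  new={0,1,2}  old={}  +wl: 
  step 3. node 2  ⊔preds={}  new={}  stable
  step 4. node 3  ⊔preds={0,1,2}  new={0,1,2}  old={}  +wl: 0,1
  step 5. node 4  ⊔preds={0,1,2}  new={0,1}  old={}  +wl: 2
  step 6. node 5  ⊔preds={0,1,2}  new={0,1,2}  old={0}  +wl: 
  step 7. node 0  ⊔preds={0,1,2}  new={0,1,2}  old={}  +wl: 4
  step 8. node 1  ⊔preds={0,1,2}  new={0,1,2}  stable
  step 9. node 2  ⊔preds={0,1}  new={0,1}  old={}  +wl: 0,1,3
  step 10. node 4  ⊔preds={0,1,2}  new={0,1}  stable
  step 11. node 0  ⊔preds={0,1,2}  new={0,1,2}  stable
  step 12. node 1  ⊔preds={0,1,2}  new={0,1,2}  stable
  step 13. node 3  ⊔preds={0,1,2}  new={0,1,2}  stable

Least fixpoint reached:
  node 0: {0,1,2}
  node 1: {0,1,2}
  node 2: {0,1}
  node 3: {0,1,2}
  node 4: {0,1}
  node 5: {0,1,2}

13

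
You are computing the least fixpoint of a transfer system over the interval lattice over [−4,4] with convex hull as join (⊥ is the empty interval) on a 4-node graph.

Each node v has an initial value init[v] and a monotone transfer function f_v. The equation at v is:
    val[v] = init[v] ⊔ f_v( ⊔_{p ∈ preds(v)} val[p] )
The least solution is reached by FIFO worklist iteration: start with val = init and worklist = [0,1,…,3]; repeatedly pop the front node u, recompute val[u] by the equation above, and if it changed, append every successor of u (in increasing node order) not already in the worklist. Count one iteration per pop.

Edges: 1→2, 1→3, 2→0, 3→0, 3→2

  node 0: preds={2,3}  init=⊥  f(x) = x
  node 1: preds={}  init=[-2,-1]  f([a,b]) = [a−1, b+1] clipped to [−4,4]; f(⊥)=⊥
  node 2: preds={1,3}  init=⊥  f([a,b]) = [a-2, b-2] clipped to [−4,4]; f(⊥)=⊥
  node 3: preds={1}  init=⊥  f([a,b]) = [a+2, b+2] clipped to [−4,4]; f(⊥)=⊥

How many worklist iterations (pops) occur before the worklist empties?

Worklist (7 pops):
  #1 pop 0: in=⊥ → ⊥ (no change)
  #2 pop 1: in=⊥ → [-2,-1] (no change)
  #3 pop 2: in=[-2,-1] → [-4,-3] (was ⊥); enqueue [0]
  #4 pop 3: in=[-2,-1] → [0,1] (was ⊥); enqueue [2]
  #5 pop 0: in=[-4,1] → [-4,1] (was ⊥); enqueue []
  #6 pop 2: in=[-2,1] → [-4,-1] (was [-4,-3]); enqueue [0]
  #7 pop 0: in=[-4,1] → [-4,1] (no change)

Fixpoint:
  val[0] = [-4,1]
  val[1] = [-2,-1]
  val[2] = [-4,-1]
  val[3] = [0,1]

7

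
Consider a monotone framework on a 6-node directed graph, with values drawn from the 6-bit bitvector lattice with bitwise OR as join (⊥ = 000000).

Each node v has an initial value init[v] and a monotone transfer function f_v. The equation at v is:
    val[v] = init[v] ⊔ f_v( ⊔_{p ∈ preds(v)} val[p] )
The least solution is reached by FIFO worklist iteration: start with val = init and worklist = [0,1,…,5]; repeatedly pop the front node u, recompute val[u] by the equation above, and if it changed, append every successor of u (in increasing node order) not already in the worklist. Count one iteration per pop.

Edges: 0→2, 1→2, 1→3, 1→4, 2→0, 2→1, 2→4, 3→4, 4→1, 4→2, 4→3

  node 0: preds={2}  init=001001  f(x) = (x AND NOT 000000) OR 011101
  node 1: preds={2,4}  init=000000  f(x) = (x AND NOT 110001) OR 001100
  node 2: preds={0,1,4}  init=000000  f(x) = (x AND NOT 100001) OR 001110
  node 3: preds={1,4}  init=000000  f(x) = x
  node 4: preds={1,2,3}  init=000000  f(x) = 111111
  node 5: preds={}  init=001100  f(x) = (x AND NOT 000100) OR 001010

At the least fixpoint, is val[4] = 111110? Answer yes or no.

Trace (11 dequeues):
  [1] u=0 | in 000000 | out 011101 | prev 001001 | push {}
  [2] u=1 | in 000000 | out 001100 | prev 000000 | push {}
  [3] u=2 | in 011101 | out 011110 | prev 000000 | push {0,1}
  [4] u=3 | in 001100 | out 001100 | prev 000000 | push {}
  [5] u=4 | in 011110 | out 111111 | prev 000000 | push {2,3}
  [6] u=5 | in 000000 | out 001110 | prev 001100 | push {}
  [7] u=0 | in 011110 | out 011111 | prev 011101 | push {}
  [8] u=1 | in 111111 | out 001110 | prev 001100 | push {4}
  [9] u=2 | in 111111 | out 011110 | ==
  [10] u=3 | in 111111 | out 111111 | prev 001100 | push {}
  [11] u=4 | in 111111 | out 111111 | ==

Converged values:
  [0] 011111
  [1] 001110
  [2] 011110
  [3] 111111
  [4] 111111
  [5] 001110

no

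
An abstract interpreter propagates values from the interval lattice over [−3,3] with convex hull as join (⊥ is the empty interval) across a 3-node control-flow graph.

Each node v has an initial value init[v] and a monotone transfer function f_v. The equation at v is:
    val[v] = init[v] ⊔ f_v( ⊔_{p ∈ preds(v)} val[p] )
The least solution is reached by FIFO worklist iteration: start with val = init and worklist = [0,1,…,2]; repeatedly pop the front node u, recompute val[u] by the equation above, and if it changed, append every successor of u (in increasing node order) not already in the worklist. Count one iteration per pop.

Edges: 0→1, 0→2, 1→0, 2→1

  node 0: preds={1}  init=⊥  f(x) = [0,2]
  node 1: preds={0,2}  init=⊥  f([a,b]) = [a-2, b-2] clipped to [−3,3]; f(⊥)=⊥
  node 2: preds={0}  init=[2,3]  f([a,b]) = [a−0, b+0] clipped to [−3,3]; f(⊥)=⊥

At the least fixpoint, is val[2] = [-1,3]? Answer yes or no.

Worklist (5 pops):
  #1 pop 0: in=⊥ → [0,2] (was ⊥); enqueue []
  #2 pop 1: in=[0,3] → [-2,1] (was ⊥); enqueue [0]
  #3 pop 2: in=[0,2] → [0,3] (was [2,3]); enqueue [1]
  #4 pop 0: in=[-2,1] → [0,2] (no change)
  #5 pop 1: in=[0,3] → [-2,1] (no change)

Fixpoint:
  val[0] = [0,2]
  val[1] = [-2,1]
  val[2] = [0,3]

no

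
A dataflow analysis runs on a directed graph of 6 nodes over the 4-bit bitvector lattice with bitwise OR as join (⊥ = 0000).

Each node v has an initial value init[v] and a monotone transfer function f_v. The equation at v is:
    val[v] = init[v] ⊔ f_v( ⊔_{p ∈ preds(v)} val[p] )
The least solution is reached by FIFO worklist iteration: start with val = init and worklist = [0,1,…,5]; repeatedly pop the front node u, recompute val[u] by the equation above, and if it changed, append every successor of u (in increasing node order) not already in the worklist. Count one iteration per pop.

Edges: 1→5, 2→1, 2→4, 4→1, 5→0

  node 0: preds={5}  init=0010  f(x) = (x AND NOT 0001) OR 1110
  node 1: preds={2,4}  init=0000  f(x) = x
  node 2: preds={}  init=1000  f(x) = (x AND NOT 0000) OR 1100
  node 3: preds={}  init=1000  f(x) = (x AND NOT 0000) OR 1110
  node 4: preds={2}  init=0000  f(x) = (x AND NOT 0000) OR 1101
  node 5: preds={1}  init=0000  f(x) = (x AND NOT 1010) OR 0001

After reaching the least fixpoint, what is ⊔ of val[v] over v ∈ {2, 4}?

1101

Trace (10 dequeues):
  [1] u=0 | in 0000 | out 1110 | prev 0010 | push {}
  [2] u=1 | in 1000 | out 1000 | prev 0000 | push {}
  [3] u=2 | in 0000 | out 1100 | prev 1000 | push {1}
  [4] u=3 | in 0000 | out 1110 | prev 1000 | push {}
  [5] u=4 | in 1100 | out 1101 | prev 0000 | push {}
  [6] u=5 | in 1000 | out 0001 | prev 0000 | push {0}
  [7] u=1 | in 1101 | out 1101 | prev 1000 | push {5}
  [8] u=0 | in 0001 | out 1110 | ==
  [9] u=5 | in 1101 | out 0101 | prev 0001 | push {0}
  [10] u=0 | in 0101 | out 1110 | ==

Converged values:
  [0] 1110
  [1] 1101
  [2] 1100
  [3] 1110
  [4] 1101
  [5] 0101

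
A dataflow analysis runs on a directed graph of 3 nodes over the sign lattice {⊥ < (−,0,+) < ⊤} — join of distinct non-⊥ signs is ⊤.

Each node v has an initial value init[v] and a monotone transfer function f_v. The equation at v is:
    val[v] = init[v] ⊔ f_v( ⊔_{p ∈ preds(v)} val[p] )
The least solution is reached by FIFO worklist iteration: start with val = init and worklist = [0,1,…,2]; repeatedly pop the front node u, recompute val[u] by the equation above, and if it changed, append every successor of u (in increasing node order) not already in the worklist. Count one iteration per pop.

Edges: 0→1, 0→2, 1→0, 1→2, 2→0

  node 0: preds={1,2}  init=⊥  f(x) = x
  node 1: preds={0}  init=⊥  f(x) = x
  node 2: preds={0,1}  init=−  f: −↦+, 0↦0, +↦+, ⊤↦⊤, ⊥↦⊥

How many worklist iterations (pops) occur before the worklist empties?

7

Trace (7 dequeues):
  [1] u=0 | in − | out − | prev ⊥ | push {}
  [2] u=1 | in − | out − | prev ⊥ | push {0}
  [3] u=2 | in − | out ⊤ | prev − | push {}
  [4] u=0 | in ⊤ | out ⊤ | prev − | push {1,2}
  [5] u=1 | in ⊤ | out ⊤ | prev − | push {0}
  [6] u=2 | in ⊤ | out ⊤ | ==
  [7] u=0 | in ⊤ | out ⊤ | ==

Converged values:
  [0] ⊤
  [1] ⊤
  [2] ⊤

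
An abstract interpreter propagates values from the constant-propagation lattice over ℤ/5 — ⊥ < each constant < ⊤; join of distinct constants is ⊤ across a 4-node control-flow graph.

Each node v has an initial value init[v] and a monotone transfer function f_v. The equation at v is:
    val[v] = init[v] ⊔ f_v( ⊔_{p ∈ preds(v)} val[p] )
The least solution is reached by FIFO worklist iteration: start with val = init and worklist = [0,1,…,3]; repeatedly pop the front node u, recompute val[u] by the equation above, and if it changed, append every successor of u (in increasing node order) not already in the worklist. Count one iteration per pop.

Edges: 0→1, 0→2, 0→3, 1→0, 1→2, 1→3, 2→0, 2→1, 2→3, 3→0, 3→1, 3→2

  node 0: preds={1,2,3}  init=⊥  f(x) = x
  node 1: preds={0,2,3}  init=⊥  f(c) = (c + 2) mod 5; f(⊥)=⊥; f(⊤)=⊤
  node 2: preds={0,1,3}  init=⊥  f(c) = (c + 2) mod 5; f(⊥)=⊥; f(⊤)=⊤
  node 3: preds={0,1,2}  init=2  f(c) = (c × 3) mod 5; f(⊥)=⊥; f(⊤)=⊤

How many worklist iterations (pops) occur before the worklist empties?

Trace (9 dequeues):
  [1] u=0 | in 2 | out 2 | prev ⊥ | push {}
  [2] u=1 | in 2 | out 4 | prev ⊥ | push {0}
  [3] u=2 | in ⊤ | out ⊤ | prev ⊥ | push {1}
  [4] u=3 | in ⊤ | out ⊤ | prev 2 | push {2}
  [5] u=0 | in ⊤ | out ⊤ | prev 2 | push {3}
  [6] u=1 | in ⊤ | out ⊤ | prev 4 | push {0}
  [7] u=2 | in ⊤ | out ⊤ | ==
  [8] u=3 | in ⊤ | out ⊤ | ==
  [9] u=0 | in ⊤ | out ⊤ | ==

Converged values:
  [0] ⊤
  [1] ⊤
  [2] ⊤
  [3] ⊤

9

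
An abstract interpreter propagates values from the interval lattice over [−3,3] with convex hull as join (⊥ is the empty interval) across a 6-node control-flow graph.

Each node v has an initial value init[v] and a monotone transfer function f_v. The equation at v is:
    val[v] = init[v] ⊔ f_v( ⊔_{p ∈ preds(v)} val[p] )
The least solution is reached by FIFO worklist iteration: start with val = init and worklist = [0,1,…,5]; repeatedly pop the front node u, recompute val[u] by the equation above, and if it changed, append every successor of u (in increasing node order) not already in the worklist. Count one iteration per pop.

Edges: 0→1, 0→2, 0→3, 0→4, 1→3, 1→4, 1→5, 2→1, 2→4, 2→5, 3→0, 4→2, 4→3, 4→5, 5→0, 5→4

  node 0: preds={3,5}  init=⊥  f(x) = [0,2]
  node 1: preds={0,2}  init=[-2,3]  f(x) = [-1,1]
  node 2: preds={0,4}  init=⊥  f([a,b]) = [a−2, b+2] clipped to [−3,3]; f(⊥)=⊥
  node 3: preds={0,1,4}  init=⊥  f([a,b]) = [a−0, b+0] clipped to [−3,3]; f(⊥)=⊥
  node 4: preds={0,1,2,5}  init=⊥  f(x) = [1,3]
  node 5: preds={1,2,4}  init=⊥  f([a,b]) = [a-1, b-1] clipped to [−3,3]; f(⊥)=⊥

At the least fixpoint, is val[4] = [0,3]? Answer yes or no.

no

Trace (11 dequeues):
  [1] u=0 | in ⊥ | out [0,2] | prev ⊥ | push {}
  [2] u=1 | in [0,2] | out [-2,3] | ==
  [3] u=2 | in [0,2] | out [-2,3] | prev ⊥ | push {1}
  [4] u=3 | in [-2,3] | out [-2,3] | prev ⊥ | push {0}
  [5] u=4 | in [-2,3] | out [1,3] | prev ⊥ | push {2,3}
  [6] u=5 | in [-2,3] | out [-3,2] | prev ⊥ | push {4}
  [7] u=1 | in [-2,3] | out [-2,3] | ==
  [8] u=0 | in [-3,3] | out [0,2] | ==
  [9] u=2 | in [0,3] | out [-2,3] | ==
  [10] u=3 | in [-2,3] | out [-2,3] | ==
  [11] u=4 | in [-3,3] | out [1,3] | ==

Converged values:
  [0] [0,2]
  [1] [-2,3]
  [2] [-2,3]
  [3] [-2,3]
  [4] [1,3]
  [5] [-3,2]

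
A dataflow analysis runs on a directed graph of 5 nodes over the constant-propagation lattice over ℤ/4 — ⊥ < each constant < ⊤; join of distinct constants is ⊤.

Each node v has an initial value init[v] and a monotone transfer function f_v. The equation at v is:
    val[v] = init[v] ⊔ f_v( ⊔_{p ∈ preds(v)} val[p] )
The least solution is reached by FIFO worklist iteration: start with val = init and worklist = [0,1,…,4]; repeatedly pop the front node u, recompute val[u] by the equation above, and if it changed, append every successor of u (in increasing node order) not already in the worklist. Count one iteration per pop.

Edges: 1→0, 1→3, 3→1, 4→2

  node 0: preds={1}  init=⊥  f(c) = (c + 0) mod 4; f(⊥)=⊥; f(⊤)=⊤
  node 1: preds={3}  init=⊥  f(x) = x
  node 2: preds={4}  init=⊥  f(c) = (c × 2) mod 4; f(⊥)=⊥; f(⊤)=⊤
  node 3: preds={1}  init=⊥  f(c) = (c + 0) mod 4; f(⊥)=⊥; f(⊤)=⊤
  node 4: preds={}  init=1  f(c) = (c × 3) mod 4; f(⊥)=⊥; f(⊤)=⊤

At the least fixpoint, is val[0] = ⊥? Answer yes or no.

yes

Iteration log — 5 steps:
  step 1. node 0  ⊔preds=⊥  new=⊥  stable
  step 2. node 1  ⊔preds=⊥  new=⊥  stable
  step 3. node 2  ⊔preds=1  new=2  old=⊥  +wl: 
  step 4. node 3  ⊔preds=⊥  new=⊥  stable
  step 5. node 4  ⊔preds=⊥  new=1  stable

Least fixpoint reached:
  node 0: ⊥
  node 1: ⊥
  node 2: 2
  node 3: ⊥
  node 4: 1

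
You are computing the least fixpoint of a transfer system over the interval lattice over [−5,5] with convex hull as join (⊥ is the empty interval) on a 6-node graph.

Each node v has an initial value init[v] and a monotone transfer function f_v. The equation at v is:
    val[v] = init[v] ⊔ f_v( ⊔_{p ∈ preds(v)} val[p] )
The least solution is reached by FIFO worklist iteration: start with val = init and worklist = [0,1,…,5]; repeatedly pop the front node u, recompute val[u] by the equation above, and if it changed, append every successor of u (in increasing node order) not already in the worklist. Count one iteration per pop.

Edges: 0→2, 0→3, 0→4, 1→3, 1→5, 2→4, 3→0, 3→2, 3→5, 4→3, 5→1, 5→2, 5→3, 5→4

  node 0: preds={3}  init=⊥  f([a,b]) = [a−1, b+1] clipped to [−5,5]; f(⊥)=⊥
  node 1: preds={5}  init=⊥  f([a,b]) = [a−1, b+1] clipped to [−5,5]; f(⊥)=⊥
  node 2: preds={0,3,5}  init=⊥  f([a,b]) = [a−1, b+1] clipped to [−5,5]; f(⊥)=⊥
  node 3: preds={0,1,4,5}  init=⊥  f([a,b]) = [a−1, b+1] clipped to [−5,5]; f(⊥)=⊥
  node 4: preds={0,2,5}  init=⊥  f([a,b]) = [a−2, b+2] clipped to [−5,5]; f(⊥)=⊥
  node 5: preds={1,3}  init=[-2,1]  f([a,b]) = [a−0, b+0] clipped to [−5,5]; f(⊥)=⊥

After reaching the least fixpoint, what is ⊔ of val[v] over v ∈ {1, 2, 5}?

Iteration log — 20 steps:
  step 1. node 0  ⊔preds=⊥  new=⊥  stable
  step 2. node 1  ⊔preds=[-2,1]  new=[-3,2]  old=⊥  +wl: 
  step 3. node 2  ⊔preds=[-2,1]  new=[-3,2]  old=⊥  +wl: 
  step 4. node 3  ⊔preds=[-3,2]  new=[-4,3]  old=⊥  +wl: 0,2
  step 5. node 4  ⊔preds=[-3,2]  new=[-5,4]  old=⊥  +wl: 3
  step 6. node 5  ⊔preds=[-4,3]  new=[-4,3]  old=[-2,1]  +wl: 1,4
  step 7. node 0  ⊔preds=[-4,3]  new=[-5,4]  old=⊥  +wl: 
  step 8. node 2  ⊔preds=[-5,4]  new=[-5,5]  old=[-3,2]  +wl: 
  step 9. node 3  ⊔preds=[-5,4]  new=[-5,5]  old=[-4,3]  +wl: 0,2,5
  step 10. node 1  ⊔preds=[-4,3]  new=[-5,4]  old=[-3,2]  +wl: 3
  step 11. node 4  ⊔preds=[-5,5]  new=[-5,5]  old=[-5,4]  +wl: 
  step 12. node 0  ⊔preds=[-5,5]  new=[-5,5]  old=[-5,4]  +wl: 4
  step 13. node 2  ⊔preds=[-5,5]  new=[-5,5]  stable
  step 14. node 5  ⊔preds=[-5,5]  new=[-5,5]  old=[-4,3]  +wl: 1,2
  step 15. node 3  ⊔preds=[-5,5]  new=[-5,5]  stable
  step 16. node 4  ⊔preds=[-5,5]  new=[-5,5]  stable
  step 17. node 1  ⊔preds=[-5,5]  new=[-5,5]  old=[-5,4]  +wl: 3,5
  step 18. node 2  ⊔preds=[-5,5]  new=[-5,5]  stable
  step 19. node 3  ⊔preds=[-5,5]  new=[-5,5]  stable
  step 20. node 5  ⊔preds=[-5,5]  new=[-5,5]  stable

Least fixpoint reached:
  node 0: [-5,5]
  node 1: [-5,5]
  node 2: [-5,5]
  node 3: [-5,5]
  node 4: [-5,5]
  node 5: [-5,5]

[-5,5]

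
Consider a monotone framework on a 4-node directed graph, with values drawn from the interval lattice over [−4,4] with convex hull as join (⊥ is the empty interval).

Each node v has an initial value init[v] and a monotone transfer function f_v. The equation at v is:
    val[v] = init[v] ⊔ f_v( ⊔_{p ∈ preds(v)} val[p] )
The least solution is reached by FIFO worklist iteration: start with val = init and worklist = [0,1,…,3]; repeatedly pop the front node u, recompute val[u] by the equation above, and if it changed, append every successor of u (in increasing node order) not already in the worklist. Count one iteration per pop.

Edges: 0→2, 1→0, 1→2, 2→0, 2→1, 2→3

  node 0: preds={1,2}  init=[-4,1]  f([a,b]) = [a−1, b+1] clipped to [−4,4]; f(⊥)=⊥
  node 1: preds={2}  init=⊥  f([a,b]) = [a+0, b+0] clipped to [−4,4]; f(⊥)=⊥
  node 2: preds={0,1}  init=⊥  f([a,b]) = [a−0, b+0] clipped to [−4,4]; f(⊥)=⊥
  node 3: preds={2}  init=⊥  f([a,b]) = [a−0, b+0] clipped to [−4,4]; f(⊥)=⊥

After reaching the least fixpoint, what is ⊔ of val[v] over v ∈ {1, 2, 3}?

[-4,4]

Iteration log — 20 steps:
  step 1. node 0  ⊔preds=⊥  new=[-4,1]  stable
  step 2. node 1  ⊔preds=⊥  new=⊥  stable
  step 3. node 2  ⊔preds=[-4,1]  new=[-4,1]  old=⊥  +wl: 0,1
  step 4. node 3  ⊔preds=[-4,1]  new=[-4,1]  old=⊥  +wl: 
  step 5. node 0  ⊔preds=[-4,1]  new=[-4,2]  old=[-4,1]  +wl: 2
  step 6. node 1  ⊔preds=[-4,1]  new=[-4,1]  old=⊥  +wl: 0
  step 7. node 2  ⊔preds=[-4,2]  new=[-4,2]  old=[-4,1]  +wl: 1,3
  step 8. node 0  ⊔preds=[-4,2]  new=[-4,3]  old=[-4,2]  +wl: 2
  step 9. node 1  ⊔preds=[-4,2]  new=[-4,2]  old=[-4,1]  +wl: 0
  step 10. node 3  ⊔preds=[-4,2]  new=[-4,2]  old=[-4,1]  +wl: 
  step 11. node 2  ⊔preds=[-4,3]  new=[-4,3]  old=[-4,2]  +wl: 1,3
  step 12. node 0  ⊔preds=[-4,3]  new=[-4,4]  old=[-4,3]  +wl: 2
  step 13. node 1  ⊔preds=[-4,3]  new=[-4,3]  old=[-4,2]  +wl: 0
  step 14. node 3  ⊔preds=[-4,3]  new=[-4,3]  old=[-4,2]  +wl: 
  step 15. node 2  ⊔preds=[-4,4]  new=[-4,4]  old=[-4,3]  +wl: 1,3
  step 16. node 0  ⊔preds=[-4,4]  new=[-4,4]  stable
  step 17. node 1  ⊔preds=[-4,4]  new=[-4,4]  old=[-4,3]  +wl: 0,2
  step 18. node 3  ⊔preds=[-4,4]  new=[-4,4]  old=[-4,3]  +wl: 
  step 19. node 0  ⊔preds=[-4,4]  new=[-4,4]  stable
  step 20. node 2  ⊔preds=[-4,4]  new=[-4,4]  stable

Least fixpoint reached:
  node 0: [-4,4]
  node 1: [-4,4]
  node 2: [-4,4]
  node 3: [-4,4]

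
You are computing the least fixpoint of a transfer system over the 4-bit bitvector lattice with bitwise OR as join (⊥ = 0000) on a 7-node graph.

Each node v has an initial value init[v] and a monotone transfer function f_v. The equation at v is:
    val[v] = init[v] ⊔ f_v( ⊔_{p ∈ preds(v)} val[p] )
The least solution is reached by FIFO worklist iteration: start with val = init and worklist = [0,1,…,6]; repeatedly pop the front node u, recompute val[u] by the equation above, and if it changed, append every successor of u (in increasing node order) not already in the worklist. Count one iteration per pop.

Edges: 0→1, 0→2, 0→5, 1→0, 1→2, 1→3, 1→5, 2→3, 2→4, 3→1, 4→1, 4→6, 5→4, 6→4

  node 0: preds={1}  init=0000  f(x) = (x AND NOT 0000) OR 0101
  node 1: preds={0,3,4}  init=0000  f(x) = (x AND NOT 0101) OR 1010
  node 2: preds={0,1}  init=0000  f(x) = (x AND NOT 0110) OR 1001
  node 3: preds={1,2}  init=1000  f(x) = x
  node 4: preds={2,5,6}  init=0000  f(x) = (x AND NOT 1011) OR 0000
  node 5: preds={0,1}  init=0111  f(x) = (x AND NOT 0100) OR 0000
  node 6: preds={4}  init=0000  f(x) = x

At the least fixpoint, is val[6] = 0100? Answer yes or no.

Trace (12 dequeues):
  [1] u=0 | in 0000 | out 0101 | prev 0000 | push {}
  [2] u=1 | in 1101 | out 1010 | prev 0000 | push {0}
  [3] u=2 | in 1111 | out 1001 | prev 0000 | push {}
  [4] u=3 | in 1011 | out 1011 | prev 1000 | push {1}
  [5] u=4 | in 1111 | out 0100 | prev 0000 | push {}
  [6] u=5 | in 1111 | out 1111 | prev 0111 | push {4}
  [7] u=6 | in 0100 | out 0100 | prev 0000 | push {}
  [8] u=0 | in 1010 | out 1111 | prev 0101 | push {2,5}
  [9] u=1 | in 1111 | out 1010 | ==
  [10] u=4 | in 1111 | out 0100 | ==
  [11] u=2 | in 1111 | out 1001 | ==
  [12] u=5 | in 1111 | out 1111 | ==

Converged values:
  [0] 1111
  [1] 1010
  [2] 1001
  [3] 1011
  [4] 0100
  [5] 1111
  [6] 0100

yes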